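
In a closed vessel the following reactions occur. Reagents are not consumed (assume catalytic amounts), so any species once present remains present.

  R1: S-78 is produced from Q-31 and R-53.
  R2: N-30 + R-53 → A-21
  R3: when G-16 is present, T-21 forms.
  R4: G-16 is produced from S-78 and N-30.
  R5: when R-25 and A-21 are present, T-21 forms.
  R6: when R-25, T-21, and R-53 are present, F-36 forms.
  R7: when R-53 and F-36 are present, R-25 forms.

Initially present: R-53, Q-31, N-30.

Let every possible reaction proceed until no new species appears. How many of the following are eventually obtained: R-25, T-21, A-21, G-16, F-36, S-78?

Q-31 and R-53 present → S-78 forms (R1).
N-30 and R-53 present → A-21 forms (R2).
S-78 and N-30 present → G-16 forms (R4).
G-16 present → T-21 forms (R3).
R-25 would need R-53 and F-36 (R7), but F-36 never forms.
T-21: reached.
A-21: reached.
G-16: reached.
F-36 would need R-25, T-21, and R-53 (R6), but R-25 never forms.
S-78: reached.
Reached: T-21, A-21, G-16, and S-78 — 4 of the 6.

4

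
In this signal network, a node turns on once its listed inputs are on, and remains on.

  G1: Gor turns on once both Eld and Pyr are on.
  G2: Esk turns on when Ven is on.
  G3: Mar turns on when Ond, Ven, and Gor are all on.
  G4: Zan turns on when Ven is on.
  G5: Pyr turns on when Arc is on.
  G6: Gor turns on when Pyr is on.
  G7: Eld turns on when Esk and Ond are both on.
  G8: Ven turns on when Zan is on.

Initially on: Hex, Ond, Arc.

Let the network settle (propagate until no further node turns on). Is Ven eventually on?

Ven would need Zan (G8), but Zan never turns on.

No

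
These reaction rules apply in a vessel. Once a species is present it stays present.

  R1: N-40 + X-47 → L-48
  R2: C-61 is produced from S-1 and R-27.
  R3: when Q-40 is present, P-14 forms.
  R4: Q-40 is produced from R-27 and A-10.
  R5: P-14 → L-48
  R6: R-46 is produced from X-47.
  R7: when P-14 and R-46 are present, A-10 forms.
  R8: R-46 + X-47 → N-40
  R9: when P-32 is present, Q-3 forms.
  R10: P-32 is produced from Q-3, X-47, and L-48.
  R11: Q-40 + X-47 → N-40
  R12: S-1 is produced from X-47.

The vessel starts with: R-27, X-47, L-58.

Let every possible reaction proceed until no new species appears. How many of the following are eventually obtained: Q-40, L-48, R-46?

2

X-47 present → R-46 forms (R6).
R-46 and X-47 present → N-40 forms (R8).
N-40 and X-47 present → L-48 forms (R1).
Q-40 would need R-27 and A-10 (R4), but A-10 never forms.
L-48: reached.
R-46: reached.
Reached: L-48 and R-46 — 2 of the 3.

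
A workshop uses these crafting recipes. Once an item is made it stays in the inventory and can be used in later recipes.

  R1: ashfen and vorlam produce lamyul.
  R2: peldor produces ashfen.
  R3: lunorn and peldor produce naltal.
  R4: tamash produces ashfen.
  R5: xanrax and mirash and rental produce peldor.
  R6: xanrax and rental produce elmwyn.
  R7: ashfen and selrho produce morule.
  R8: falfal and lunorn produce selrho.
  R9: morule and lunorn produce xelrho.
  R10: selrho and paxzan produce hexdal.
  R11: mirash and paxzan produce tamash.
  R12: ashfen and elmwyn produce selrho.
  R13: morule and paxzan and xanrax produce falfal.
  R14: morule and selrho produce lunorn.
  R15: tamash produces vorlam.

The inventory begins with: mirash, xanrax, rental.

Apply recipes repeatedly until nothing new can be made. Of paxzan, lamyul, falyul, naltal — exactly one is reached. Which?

naltal

xanrax and mirash and rental → peldor (R5).
Using R6, xanrax and rental make elmwyn.
Using R2, peldor makes ashfen.
ashfen and elmwyn → selrho (R12).
Using R7, ashfen and selrho make morule.
morule and selrho → lunorn (R14).
Using R3, lunorn and peldor make naltal.
No rule produces falyul, and it is not given. No rule produces paxzan, and it is not given. lamyul would need ashfen and vorlam (R1), but vorlam is never obtained.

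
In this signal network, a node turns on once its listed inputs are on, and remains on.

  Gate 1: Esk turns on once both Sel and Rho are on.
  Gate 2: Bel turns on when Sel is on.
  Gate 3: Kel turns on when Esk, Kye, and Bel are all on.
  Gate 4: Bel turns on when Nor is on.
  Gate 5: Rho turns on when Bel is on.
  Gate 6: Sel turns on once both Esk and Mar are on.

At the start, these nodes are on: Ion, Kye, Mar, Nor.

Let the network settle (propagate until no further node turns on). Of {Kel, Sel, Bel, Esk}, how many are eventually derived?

1

Gate 4: Nor on → Bel on.
Kel would need Esk, Kye, and Bel (Gate 3), but Esk never turns on.
Sel would need Esk and Mar (Gate 6), but Esk never turns on.
Bel: reached.
Esk would need Sel and Rho (Gate 1), but Sel never turns on.
Reached: Bel — 1 of the 4.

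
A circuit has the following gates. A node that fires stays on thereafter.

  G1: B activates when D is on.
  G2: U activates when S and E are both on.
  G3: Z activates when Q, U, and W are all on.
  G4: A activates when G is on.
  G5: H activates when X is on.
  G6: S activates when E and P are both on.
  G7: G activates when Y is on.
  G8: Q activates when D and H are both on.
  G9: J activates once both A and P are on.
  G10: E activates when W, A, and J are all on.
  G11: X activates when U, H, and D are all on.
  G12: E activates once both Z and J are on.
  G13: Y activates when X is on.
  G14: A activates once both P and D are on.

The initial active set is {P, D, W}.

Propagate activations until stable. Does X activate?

X would need U, H, and D (G11), but H never turns on.

No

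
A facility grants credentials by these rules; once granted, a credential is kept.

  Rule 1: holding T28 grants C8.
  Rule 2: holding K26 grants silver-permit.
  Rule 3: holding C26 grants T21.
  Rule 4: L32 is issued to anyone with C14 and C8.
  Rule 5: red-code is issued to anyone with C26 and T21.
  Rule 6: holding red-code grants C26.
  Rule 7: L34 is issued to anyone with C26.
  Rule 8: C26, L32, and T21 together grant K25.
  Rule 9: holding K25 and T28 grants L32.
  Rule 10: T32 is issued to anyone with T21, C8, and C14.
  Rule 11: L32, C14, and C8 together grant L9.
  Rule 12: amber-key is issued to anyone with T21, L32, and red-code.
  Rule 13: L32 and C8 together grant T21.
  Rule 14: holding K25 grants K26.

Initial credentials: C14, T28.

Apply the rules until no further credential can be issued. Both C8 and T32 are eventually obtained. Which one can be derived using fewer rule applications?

C8

C8: Holding T28 grants C8 (Rule 1). [1 rule application]
T32: Holding T28 grants C8 (Rule 1). Holding C14 and C8 grants L32 (Rule 4). Holding L32 and C8 grants T21 (Rule 13). Holding T21, C8, and C14 grants T32 (Rule 10). [4 rule applications]
C8 needs fewer.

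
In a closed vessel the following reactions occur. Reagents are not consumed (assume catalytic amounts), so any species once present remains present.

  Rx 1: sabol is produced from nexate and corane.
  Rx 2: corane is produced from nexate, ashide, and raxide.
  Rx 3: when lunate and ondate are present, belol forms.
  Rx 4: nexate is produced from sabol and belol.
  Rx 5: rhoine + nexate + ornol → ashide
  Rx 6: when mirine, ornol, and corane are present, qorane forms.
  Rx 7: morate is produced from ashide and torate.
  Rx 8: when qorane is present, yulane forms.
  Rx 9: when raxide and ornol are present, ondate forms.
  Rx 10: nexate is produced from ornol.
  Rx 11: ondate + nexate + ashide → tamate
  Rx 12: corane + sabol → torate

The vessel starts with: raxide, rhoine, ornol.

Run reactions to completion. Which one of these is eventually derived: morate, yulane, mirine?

morate

ornol present → nexate forms (Rx 10).
rhoine, nexate, and ornol present → ashide forms (Rx 5).
nexate, ashide, and raxide present → corane forms (Rx 2).
nexate and corane present → sabol forms (Rx 1).
corane and sabol present → torate forms (Rx 12).
ashide and torate present → morate forms (Rx 7).
No rule produces mirine, and it is not given. yulane would need qorane (Rx 8), but qorane never forms.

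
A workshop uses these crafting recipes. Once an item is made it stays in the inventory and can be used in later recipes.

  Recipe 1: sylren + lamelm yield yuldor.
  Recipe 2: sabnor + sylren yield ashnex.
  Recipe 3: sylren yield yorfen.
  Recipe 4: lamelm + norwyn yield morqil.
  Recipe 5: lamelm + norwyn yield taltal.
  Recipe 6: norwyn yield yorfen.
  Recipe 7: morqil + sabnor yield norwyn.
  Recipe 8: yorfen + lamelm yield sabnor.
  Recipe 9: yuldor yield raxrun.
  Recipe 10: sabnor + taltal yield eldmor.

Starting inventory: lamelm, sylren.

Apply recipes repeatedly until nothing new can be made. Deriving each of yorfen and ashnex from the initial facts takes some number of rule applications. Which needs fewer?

yorfen: Using Recipe 3, sylren makes yorfen. [1 rule application]
ashnex: Using Recipe 3, sylren makes yorfen. Using Recipe 8, yorfen and lamelm make sabnor. sabnor + sylren → ashnex (Recipe 2). [3 rule applications]
yorfen needs fewer.

yorfen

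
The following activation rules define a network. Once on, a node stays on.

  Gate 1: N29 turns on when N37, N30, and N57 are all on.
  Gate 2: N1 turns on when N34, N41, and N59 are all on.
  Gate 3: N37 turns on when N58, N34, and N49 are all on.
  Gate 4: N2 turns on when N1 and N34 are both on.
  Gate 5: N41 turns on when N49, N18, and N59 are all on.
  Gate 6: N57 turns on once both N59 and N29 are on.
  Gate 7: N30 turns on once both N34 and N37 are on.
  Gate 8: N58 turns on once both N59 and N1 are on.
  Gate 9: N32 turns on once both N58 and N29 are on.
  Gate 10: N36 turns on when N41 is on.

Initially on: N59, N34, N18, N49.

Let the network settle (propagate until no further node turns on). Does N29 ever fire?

N29 would need N37, N30, and N57 (Gate 1), but N57 never turns on.

No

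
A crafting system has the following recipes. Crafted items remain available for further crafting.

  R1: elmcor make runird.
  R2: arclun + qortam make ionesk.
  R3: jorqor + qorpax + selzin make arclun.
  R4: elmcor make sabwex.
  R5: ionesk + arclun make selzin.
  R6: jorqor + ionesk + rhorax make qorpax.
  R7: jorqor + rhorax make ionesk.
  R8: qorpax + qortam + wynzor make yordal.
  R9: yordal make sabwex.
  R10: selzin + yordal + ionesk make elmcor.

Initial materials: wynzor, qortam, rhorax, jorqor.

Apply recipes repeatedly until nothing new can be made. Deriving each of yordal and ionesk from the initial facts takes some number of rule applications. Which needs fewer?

ionesk: jorqor + rhorax → ionesk (R7). [1 rule application]
yordal: jorqor + rhorax → ionesk (R7). jorqor + ionesk + rhorax → qorpax (R6). qorpax + qortam + wynzor → yordal (R8). [3 rule applications]
ionesk needs fewer.

ionesk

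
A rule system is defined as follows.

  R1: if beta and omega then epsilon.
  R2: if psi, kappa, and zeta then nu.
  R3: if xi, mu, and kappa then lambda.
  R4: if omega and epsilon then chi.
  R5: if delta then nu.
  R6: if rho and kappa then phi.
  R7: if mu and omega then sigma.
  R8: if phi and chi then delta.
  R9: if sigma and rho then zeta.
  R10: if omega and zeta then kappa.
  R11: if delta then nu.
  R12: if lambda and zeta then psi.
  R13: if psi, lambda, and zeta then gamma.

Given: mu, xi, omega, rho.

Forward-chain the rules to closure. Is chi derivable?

No

chi would need omega and epsilon (R4), but epsilon is never established.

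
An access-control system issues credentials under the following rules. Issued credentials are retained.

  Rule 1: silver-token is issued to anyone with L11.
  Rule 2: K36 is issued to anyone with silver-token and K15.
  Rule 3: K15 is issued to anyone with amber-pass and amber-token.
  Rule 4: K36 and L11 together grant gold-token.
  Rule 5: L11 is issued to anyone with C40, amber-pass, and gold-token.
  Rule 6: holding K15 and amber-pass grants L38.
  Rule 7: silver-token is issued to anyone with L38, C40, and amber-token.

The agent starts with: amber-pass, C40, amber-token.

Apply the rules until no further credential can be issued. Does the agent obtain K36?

Holding amber-pass and amber-token grants K15 (Rule 3).
Holding K15 and amber-pass grants L38 (Rule 6).
Holding L38, C40, and amber-token grants silver-token (Rule 7).
Holding silver-token and K15 grants K36 (Rule 2).

Yes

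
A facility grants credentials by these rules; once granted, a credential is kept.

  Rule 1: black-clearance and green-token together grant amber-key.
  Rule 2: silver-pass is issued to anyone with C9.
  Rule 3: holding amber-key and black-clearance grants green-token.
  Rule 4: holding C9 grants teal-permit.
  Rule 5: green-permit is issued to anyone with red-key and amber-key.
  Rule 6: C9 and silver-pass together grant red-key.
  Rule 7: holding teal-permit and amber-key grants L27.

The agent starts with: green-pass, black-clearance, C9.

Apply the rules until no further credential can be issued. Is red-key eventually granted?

Holding C9 grants silver-pass (Rule 2).
Holding C9 and silver-pass grants red-key (Rule 6).

Yes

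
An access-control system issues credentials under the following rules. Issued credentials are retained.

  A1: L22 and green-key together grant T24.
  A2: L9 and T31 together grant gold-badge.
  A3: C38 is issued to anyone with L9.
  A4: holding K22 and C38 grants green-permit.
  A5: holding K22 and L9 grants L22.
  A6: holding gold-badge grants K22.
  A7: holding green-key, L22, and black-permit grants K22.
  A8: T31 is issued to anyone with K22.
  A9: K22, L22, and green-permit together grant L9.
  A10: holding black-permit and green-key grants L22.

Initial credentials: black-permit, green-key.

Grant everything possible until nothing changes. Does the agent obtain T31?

Holding black-permit and green-key grants L22 (A10).
Holding green-key, L22, and black-permit grants K22 (A7).
Holding K22 grants T31 (A8).

Yes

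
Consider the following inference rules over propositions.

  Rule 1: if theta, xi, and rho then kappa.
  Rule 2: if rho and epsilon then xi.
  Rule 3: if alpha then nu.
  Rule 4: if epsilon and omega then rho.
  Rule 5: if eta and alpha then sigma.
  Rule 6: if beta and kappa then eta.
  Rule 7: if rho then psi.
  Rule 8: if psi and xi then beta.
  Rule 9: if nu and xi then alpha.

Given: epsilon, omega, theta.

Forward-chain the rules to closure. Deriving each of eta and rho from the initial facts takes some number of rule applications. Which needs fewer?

rho

rho: From epsilon and omega, Rule 4 gives rho. [1 rule application]
eta: From epsilon and omega, Rule 4 gives rho. From rho and epsilon, Rule 2 gives xi. rho holds, so psi follows (Rule 7). psi and xi hold, so beta follows (Rule 8). From theta, xi, and rho, Rule 1 gives kappa. beta and kappa hold, so eta follows (Rule 6). [6 rule applications]
rho needs fewer.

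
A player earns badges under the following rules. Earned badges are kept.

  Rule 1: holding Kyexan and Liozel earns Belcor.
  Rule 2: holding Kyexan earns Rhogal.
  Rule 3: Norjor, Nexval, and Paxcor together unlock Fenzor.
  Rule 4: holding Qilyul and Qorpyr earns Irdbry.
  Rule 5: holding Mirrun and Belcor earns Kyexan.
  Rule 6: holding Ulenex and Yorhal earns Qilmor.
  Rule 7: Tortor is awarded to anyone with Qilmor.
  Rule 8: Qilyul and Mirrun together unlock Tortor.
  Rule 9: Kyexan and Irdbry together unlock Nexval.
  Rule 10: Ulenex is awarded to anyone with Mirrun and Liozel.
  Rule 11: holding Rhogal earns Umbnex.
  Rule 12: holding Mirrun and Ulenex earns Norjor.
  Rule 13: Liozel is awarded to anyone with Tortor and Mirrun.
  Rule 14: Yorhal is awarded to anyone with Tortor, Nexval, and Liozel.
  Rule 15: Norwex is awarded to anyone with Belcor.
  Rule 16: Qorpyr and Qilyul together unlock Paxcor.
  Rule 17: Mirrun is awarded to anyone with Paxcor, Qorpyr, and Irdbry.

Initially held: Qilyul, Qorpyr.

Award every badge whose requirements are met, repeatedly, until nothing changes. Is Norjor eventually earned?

Yes

With Qilyul and Qorpyr, Irdbry is earned (Rule 4).
With Qorpyr and Qilyul, Paxcor is earned (Rule 16).
With Paxcor, Qorpyr, and Irdbry, Mirrun is earned (Rule 17).
With Qilyul and Mirrun, Tortor is earned (Rule 8).
With Tortor and Mirrun, Liozel is earned (Rule 13).
With Mirrun and Liozel, Ulenex is earned (Rule 10).
With Mirrun and Ulenex, Norjor is earned (Rule 12).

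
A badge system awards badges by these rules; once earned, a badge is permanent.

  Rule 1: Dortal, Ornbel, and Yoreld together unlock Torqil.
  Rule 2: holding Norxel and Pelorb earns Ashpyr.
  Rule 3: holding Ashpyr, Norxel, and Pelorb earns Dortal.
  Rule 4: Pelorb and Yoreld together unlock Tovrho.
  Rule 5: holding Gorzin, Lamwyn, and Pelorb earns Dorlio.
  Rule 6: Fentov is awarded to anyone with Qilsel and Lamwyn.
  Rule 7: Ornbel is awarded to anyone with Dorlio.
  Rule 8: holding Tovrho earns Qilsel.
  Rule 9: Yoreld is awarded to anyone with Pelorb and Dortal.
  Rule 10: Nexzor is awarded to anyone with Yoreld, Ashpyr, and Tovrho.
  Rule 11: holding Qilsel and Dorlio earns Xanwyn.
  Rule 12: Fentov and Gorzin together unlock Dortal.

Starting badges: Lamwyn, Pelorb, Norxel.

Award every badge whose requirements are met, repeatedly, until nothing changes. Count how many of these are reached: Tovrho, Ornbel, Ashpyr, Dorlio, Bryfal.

With Norxel and Pelorb, Ashpyr is earned (Rule 2).
With Ashpyr, Norxel, and Pelorb, Dortal is earned (Rule 3).
With Pelorb and Dortal, Yoreld is earned (Rule 9).
With Pelorb and Yoreld, Tovrho is earned (Rule 4).
Tovrho: reached.
Ornbel would need Dorlio (Rule 7), but Dorlio is never earned.
Ashpyr: reached.
Dorlio would need Gorzin, Lamwyn, and Pelorb (Rule 5), but Gorzin is never earned.
No rule produces Bryfal, and it is not given.
Reached: Tovrho and Ashpyr — 2 of the 5.

2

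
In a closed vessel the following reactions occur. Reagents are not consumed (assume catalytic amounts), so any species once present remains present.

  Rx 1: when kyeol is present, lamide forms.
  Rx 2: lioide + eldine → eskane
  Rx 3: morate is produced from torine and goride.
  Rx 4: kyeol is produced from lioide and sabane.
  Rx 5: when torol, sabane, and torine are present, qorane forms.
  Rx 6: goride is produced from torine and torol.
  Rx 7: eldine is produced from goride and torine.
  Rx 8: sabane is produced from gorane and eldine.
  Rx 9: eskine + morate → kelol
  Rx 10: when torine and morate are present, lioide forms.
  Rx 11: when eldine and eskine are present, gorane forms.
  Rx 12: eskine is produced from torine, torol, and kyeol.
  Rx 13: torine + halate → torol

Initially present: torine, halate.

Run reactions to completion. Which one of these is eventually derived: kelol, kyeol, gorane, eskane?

eskane

torine and halate present → torol forms (Rx 13).
torine and torol present → goride forms (Rx 6).
goride and torine present → eldine forms (Rx 7).
torine and goride present → morate forms (Rx 3).
torine and morate present → lioide forms (Rx 10).
lioide and eldine present → eskane forms (Rx 2).
gorane would need eldine and eskine (Rx 11), but eskine never forms. kyeol would need lioide and sabane (Rx 4), but sabane never forms. kelol would need eskine and morate (Rx 9), but eskine never forms.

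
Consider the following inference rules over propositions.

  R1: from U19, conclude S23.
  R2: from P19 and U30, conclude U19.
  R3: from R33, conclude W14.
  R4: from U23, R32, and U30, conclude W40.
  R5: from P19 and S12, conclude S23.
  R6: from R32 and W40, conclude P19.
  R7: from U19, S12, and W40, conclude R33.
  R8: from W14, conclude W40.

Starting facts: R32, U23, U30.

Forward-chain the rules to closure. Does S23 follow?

From U23, R32, and U30, R4 gives W40.
From R32 and W40, R6 gives P19.
From P19 and U30, R2 gives U19.
From U19, R1 gives S23.

Yes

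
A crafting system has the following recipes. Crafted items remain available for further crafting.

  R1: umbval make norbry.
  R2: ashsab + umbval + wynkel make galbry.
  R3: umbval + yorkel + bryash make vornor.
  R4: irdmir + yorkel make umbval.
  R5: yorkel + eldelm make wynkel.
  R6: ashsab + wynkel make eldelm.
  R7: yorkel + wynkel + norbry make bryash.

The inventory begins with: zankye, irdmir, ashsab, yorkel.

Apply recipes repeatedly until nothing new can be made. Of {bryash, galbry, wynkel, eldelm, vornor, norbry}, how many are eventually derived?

irdmir + yorkel → umbval (R4).
umbval → norbry (R1).
bryash would need yorkel, wynkel, and norbry (R7), but wynkel is never obtained.
galbry would need ashsab, umbval, and wynkel (R2), but wynkel is never obtained.
wynkel would need yorkel and eldelm (R5), but eldelm is never obtained.
eldelm would need ashsab and wynkel (R6), but wynkel is never obtained.
vornor would need umbval, yorkel, and bryash (R3), but bryash is never obtained.
norbry: reached.
Reached: norbry — 1 of the 6.

1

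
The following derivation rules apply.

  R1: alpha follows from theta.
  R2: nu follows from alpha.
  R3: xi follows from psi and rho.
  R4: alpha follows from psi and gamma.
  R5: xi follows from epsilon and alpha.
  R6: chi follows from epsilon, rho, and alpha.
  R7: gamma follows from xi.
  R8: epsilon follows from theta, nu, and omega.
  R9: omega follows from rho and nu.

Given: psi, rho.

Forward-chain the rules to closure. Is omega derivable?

Yes

From psi and rho, R3 gives xi.
From xi, R7 gives gamma.
psi and gamma hold, so alpha follows (R4).
alpha holds, so nu follows (R2).
From rho and nu, R9 gives omega.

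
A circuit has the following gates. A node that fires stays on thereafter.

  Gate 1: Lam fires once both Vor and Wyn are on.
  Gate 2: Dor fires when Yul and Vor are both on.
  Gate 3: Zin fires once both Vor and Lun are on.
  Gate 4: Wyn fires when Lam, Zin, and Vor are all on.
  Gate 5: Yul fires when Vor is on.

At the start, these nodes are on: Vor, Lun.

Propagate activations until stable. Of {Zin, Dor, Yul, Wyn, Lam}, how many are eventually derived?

3

Vor is on, so Yul fires (Gate 5).
Vor and Lun are on, so Zin fires (Gate 3).
Gate 2: Yul and Vor on → Dor on.
Zin: reached.
Dor: reached.
Yul: reached.
Wyn would need Lam, Zin, and Vor (Gate 4), but Lam never turns on.
Lam would need Vor and Wyn (Gate 1), but Wyn never turns on.
Reached: Zin, Dor, and Yul — 3 of the 5.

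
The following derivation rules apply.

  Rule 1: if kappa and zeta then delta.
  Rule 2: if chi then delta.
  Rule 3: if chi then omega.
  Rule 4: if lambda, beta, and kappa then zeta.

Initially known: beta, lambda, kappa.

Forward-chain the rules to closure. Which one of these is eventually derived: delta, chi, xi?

lambda, beta, and kappa hold, so zeta follows (Rule 4).
kappa and zeta hold, so delta follows (Rule 1).
No rule produces chi, and it is not given. No rule produces xi, and it is not given.

delta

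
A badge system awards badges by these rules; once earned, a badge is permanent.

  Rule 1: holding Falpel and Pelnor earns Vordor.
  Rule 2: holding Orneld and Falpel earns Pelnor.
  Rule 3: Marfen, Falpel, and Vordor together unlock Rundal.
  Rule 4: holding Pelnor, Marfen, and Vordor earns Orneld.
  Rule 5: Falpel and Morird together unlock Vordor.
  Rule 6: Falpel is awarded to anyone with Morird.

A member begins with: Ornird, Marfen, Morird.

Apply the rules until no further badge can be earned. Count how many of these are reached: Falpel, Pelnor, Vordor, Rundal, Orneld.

3

With Morird, Falpel is earned (Rule 6).
With Falpel and Morird, Vordor is earned (Rule 5).
With Marfen, Falpel, and Vordor, Rundal is earned (Rule 3).
Falpel: reached.
Pelnor would need Orneld and Falpel (Rule 2), but Orneld is never earned.
Vordor: reached.
Rundal: reached.
Orneld would need Pelnor, Marfen, and Vordor (Rule 4), but Pelnor is never earned.
Reached: Falpel, Vordor, and Rundal — 3 of the 5.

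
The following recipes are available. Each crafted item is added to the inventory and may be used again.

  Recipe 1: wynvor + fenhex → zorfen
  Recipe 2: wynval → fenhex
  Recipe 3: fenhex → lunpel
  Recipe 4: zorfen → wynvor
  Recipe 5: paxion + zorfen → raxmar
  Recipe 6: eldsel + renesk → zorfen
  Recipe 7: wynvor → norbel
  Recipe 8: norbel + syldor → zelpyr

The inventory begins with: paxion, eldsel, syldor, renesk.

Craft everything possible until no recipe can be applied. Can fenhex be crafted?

fenhex would need wynval (Recipe 2), but wynval is never obtained.

No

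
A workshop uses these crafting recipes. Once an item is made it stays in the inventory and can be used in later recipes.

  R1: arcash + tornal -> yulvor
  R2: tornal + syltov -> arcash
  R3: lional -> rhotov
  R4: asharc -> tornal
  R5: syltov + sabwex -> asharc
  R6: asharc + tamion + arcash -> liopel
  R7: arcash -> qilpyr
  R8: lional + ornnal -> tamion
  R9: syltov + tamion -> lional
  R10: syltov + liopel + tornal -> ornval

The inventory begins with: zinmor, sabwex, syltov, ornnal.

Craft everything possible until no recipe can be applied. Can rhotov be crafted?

rhotov would need lional (R3), but lional is never obtained.

No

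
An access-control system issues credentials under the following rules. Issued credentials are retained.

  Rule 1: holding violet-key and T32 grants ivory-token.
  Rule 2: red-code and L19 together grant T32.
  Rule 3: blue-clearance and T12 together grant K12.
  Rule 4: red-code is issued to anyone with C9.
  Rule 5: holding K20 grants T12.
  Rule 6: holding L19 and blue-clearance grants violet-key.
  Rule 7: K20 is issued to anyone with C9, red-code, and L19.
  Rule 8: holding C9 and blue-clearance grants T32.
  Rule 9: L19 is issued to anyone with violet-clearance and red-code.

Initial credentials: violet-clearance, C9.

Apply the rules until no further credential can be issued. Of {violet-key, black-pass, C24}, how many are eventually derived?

violet-key would need L19 and blue-clearance (Rule 6), but blue-clearance is never granted.
No rule produces black-pass, and it is not given.
No rule produces C24, and it is not given.
None of the 3 are reached.

0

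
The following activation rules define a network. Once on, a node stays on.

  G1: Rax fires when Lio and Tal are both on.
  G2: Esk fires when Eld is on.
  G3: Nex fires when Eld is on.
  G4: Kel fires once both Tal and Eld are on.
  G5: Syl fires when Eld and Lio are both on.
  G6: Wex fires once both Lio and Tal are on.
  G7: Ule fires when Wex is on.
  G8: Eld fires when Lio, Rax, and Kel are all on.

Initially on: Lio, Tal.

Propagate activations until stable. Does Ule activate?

Yes

Lio and Tal are on, so Wex fires (G6).
G7: Wex on → Ule on.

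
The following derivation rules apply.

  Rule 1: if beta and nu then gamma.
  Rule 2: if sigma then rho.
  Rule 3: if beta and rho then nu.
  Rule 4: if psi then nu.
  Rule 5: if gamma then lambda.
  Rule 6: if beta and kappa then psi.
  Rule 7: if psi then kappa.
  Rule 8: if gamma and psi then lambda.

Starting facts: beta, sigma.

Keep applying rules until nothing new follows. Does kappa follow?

No

kappa would need psi (Rule 7), but psi is never established.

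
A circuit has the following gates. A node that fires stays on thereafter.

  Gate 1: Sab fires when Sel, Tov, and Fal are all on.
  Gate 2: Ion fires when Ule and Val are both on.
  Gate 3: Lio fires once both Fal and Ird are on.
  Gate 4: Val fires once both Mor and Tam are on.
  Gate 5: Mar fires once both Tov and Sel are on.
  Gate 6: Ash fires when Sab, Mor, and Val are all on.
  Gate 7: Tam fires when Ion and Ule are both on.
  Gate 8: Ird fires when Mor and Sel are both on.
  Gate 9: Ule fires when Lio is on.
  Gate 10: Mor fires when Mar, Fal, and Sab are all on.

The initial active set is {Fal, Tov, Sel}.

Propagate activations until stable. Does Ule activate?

Yes

Gate 1: Sel, Tov, and Fal on → Sab on.
Tov and Sel are on, so Mar fires (Gate 5).
Mar, Fal, and Sab are on, so Mor fires (Gate 10).
Mor and Sel are on, so Ird fires (Gate 8).
Fal and Ird are on, so Lio fires (Gate 3).
Lio is on, so Ule fires (Gate 9).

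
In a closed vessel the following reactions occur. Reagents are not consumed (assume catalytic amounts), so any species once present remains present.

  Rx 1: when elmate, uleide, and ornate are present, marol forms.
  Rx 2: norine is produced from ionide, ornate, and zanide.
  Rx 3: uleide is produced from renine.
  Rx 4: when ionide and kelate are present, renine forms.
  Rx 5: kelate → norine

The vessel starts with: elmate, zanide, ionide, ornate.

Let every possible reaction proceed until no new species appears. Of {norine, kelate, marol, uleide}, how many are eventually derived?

ionide, ornate, and zanide present → norine forms (Rx 2).
norine: reached.
No rule produces kelate, and it is not given.
marol would need elmate, uleide, and ornate (Rx 1), but uleide never forms.
uleide would need renine (Rx 3), but renine never forms.
Reached: norine — 1 of the 4.

1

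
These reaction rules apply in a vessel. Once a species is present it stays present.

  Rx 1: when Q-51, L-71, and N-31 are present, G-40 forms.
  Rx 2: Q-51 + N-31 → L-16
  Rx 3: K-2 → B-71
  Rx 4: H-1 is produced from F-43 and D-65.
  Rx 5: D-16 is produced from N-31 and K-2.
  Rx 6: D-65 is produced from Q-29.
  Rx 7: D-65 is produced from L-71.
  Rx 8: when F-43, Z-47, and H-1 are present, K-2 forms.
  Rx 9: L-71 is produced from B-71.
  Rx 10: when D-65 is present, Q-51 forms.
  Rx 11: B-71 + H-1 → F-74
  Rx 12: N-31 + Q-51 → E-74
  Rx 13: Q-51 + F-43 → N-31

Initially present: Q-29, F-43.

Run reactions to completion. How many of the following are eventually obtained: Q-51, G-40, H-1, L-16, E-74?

4

Q-29 present → D-65 forms (Rx 6).
D-65 present → Q-51 forms (Rx 10).
F-43 and D-65 present → H-1 forms (Rx 4).
Q-51 and F-43 present → N-31 forms (Rx 13).
N-31 and Q-51 present → E-74 forms (Rx 12).
Q-51 and N-31 present → L-16 forms (Rx 2).
Q-51: reached.
G-40 would need Q-51, L-71, and N-31 (Rx 1), but L-71 never forms.
H-1: reached.
L-16: reached.
E-74: reached.
Reached: Q-51, H-1, L-16, and E-74 — 4 of the 5.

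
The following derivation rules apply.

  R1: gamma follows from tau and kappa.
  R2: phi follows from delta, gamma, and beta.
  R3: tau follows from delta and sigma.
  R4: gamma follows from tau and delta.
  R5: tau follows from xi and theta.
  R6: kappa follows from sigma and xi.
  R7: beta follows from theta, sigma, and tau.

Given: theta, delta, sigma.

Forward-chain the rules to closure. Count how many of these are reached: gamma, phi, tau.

From delta and sigma, R3 gives tau.
From tau and delta, R4 gives gamma.
From theta, sigma, and tau, R7 gives beta.
delta, gamma, and beta hold, so phi follows (R2).
gamma: reached.
phi: reached.
tau: reached.
All 3 are reached.

3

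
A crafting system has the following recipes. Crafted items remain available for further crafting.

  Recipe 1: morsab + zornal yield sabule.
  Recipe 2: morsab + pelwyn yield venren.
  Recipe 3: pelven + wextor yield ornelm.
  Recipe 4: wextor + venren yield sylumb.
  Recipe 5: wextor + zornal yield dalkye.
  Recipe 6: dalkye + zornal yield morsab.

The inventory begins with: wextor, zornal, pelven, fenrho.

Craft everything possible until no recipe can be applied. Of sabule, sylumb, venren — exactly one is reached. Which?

sabule

Using Recipe 5, wextor and zornal make dalkye.
Using Recipe 6, dalkye and zornal make morsab.
Using Recipe 1, morsab and zornal make sabule.
venren would need morsab and pelwyn (Recipe 2), but pelwyn is never obtained. sylumb would need wextor and venren (Recipe 4), but venren is never obtained.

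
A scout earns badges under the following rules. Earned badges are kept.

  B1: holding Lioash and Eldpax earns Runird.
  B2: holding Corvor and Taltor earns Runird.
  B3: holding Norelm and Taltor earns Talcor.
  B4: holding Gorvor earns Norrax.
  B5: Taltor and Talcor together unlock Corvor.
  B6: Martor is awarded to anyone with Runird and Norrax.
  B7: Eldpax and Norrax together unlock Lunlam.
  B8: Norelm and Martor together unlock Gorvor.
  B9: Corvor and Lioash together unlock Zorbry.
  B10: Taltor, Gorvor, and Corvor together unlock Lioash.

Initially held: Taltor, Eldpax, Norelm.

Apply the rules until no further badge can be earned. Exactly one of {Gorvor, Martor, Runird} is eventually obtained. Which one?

With Norelm and Taltor, Talcor is earned (B3).
With Taltor and Talcor, Corvor is earned (B5).
With Corvor and Taltor, Runird is earned (B2).
Gorvor would need Norelm and Martor (B8), but Martor is never earned. Martor would need Runird and Norrax (B6), but Norrax is never earned.

Runird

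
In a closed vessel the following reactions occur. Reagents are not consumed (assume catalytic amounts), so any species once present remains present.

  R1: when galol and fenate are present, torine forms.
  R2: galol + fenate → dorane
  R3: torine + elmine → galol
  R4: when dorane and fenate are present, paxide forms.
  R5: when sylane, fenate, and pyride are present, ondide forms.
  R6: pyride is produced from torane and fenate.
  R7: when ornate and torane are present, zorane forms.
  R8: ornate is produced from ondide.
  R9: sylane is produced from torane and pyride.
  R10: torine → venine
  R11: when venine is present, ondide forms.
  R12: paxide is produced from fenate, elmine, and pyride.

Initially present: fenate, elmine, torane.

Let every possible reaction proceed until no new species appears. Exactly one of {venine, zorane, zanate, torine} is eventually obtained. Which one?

zorane

torane and fenate present → pyride forms (R6).
torane and pyride present → sylane forms (R9).
sylane, fenate, and pyride present → ondide forms (R5).
ondide present → ornate forms (R8).
ornate and torane present → zorane forms (R7).
venine would need torine (R10), but torine never forms. torine would need galol and fenate (R1), but galol never forms. No rule produces zanate, and it is not given.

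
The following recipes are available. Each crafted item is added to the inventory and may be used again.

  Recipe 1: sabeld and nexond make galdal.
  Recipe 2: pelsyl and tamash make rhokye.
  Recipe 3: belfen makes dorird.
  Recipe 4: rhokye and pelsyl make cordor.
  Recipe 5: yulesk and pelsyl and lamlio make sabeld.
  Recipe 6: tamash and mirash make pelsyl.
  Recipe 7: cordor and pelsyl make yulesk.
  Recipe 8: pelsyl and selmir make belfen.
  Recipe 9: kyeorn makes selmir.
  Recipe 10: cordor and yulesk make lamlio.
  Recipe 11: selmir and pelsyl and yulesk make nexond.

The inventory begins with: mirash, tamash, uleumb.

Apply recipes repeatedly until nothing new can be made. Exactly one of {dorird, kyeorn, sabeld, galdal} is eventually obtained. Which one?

sabeld

tamash and mirash → pelsyl (Recipe 6).
Using Recipe 2, pelsyl and tamash make rhokye.
rhokye and pelsyl → cordor (Recipe 4).
cordor and pelsyl → yulesk (Recipe 7).
Using Recipe 10, cordor and yulesk make lamlio.
Using Recipe 5, yulesk, pelsyl, and lamlio make sabeld.
galdal would need sabeld and nexond (Recipe 1), but nexond is never obtained. dorird would need belfen (Recipe 3), but belfen is never obtained. No rule produces kyeorn, and it is not given.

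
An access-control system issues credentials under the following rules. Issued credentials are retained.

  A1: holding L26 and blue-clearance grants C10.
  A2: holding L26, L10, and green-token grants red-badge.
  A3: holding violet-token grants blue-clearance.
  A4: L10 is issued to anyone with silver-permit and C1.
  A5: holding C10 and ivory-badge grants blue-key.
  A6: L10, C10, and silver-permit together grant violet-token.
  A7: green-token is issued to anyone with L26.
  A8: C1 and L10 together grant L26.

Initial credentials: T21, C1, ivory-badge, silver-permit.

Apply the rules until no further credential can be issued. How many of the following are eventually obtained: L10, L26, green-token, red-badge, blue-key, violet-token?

Holding silver-permit and C1 grants L10 (A4).
Holding C1 and L10 grants L26 (A8).
Holding L26 grants green-token (A7).
Holding L26, L10, and green-token grants red-badge (A2).
L10: reached.
L26: reached.
green-token: reached.
red-badge: reached.
blue-key would need C10 and ivory-badge (A5), but C10 is never granted.
violet-token would need L10, C10, and silver-permit (A6), but C10 is never granted.
Reached: L10, L26, green-token, and red-badge — 4 of the 6.

4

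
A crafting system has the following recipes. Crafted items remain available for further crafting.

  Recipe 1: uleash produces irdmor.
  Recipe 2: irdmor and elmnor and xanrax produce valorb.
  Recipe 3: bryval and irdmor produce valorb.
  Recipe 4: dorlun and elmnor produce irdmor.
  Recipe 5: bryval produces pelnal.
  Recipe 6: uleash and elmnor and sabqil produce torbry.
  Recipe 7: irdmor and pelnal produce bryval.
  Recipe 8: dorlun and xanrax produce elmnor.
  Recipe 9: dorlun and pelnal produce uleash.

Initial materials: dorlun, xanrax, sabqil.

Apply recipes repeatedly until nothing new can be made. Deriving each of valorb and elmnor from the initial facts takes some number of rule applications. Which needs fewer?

elmnor

elmnor: Using Recipe 8, dorlun and xanrax make elmnor. [1 rule application]
valorb: dorlun and xanrax → elmnor (Recipe 8). dorlun and elmnor → irdmor (Recipe 4). Using Recipe 2, irdmor, elmnor, and xanrax make valorb. [3 rule applications]
elmnor needs fewer.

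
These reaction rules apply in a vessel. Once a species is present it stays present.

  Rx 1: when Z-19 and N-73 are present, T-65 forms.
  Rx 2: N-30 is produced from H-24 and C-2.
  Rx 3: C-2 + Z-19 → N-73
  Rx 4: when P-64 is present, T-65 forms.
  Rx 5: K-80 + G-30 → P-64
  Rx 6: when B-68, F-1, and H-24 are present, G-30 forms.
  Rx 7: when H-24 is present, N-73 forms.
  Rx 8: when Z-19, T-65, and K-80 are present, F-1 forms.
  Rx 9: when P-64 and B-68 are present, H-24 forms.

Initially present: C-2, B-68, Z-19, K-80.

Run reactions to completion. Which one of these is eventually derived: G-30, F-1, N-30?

C-2 and Z-19 present → N-73 forms (Rx 3).
Z-19 and N-73 present → T-65 forms (Rx 1).
Z-19, T-65, and K-80 present → F-1 forms (Rx 8).
G-30 would need B-68, F-1, and H-24 (Rx 6), but H-24 never forms. N-30 would need H-24 and C-2 (Rx 2), but H-24 never forms.

F-1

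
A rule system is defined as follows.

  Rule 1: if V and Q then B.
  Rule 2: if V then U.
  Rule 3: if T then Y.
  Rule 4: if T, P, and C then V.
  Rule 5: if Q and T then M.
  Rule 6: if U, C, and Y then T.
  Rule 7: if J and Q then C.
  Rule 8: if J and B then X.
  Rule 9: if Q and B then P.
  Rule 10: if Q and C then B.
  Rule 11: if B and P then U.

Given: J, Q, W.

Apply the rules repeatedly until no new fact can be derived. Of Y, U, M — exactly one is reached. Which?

U

From J and Q, Rule 7 gives C.
Q and C hold, so B follows (Rule 10).
Q and B hold, so P follows (Rule 9).
B and P hold, so U follows (Rule 11).
Y would need T (Rule 3), but T is never established. M would need Q and T (Rule 5), but T is never established.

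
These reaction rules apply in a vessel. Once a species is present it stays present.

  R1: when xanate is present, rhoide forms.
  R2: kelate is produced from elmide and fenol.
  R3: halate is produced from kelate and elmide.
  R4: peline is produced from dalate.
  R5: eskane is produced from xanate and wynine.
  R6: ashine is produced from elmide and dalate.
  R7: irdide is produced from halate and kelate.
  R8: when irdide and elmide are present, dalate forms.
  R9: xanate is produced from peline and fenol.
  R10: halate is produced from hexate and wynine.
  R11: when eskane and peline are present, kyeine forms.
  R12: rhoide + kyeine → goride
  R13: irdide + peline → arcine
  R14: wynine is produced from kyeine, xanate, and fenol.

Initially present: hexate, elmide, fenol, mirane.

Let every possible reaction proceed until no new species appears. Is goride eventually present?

goride would need rhoide and kyeine (R12), but kyeine never forms.

No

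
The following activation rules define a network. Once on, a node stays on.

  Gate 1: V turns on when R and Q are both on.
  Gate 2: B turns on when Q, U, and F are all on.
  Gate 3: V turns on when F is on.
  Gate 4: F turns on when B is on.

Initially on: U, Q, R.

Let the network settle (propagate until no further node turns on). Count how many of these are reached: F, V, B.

1

R and Q are on, so V turns on (Gate 1).
F would need B (Gate 4), but B never turns on.
V: reached.
B would need Q, U, and F (Gate 2), but F never turns on.
Reached: V — 1 of the 3.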